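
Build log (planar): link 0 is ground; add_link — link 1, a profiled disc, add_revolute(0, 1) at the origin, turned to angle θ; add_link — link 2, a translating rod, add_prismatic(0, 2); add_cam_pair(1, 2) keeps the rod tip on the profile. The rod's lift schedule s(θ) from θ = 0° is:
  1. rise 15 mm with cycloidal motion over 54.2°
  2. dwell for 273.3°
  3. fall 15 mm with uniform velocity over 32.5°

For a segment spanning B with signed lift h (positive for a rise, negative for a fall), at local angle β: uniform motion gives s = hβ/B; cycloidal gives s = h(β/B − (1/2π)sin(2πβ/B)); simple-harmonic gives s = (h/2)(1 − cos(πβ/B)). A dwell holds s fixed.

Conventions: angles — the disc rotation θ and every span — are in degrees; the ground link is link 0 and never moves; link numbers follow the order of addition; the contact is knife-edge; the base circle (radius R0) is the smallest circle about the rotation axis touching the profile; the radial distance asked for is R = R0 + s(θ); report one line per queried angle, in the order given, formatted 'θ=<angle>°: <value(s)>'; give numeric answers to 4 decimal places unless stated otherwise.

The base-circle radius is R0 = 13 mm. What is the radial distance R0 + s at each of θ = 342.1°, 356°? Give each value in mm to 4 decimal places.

seg 1 [0°–54.2°] cycloidal, h=15: full span → s += 15 → s = 15.0000
seg 2 [54.2°–327.5°] dwell: s stays 15.0000
seg 3 [327.5°–360°] uniform, h=-15: θ=342.1° here. β=14.6, B=32.5. -15·14.6/32.5 = -6.7385 → s = 8.2615
seg 3 [327.5°–360°] uniform, h=-15: θ=356° here. β=28.5, B=32.5. -15·28.5/32.5 = -13.1538 → s = 1.8462
θ=342.1°: R = R0 + s = 13 + 8.2615 = 21.2615
θ=356°: R = R0 + s = 13 + 1.8462 = 14.8462

θ=342.1°: 21.2615
θ=356°: 14.8462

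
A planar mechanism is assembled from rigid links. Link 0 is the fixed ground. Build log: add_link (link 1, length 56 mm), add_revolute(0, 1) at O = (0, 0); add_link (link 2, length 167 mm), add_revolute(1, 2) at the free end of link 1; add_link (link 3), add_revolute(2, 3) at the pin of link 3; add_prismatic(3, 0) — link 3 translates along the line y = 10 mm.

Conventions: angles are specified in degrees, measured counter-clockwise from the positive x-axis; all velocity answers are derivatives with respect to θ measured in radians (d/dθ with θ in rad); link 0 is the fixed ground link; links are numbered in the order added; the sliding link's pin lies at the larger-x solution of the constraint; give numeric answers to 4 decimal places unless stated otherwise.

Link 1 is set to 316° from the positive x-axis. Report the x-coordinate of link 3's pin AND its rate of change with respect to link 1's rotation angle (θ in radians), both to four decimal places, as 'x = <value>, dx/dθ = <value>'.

geometry: r = 56 mm, L = 167 mm, e = 10 mm
crank pin P = (r cos θ, r sin θ) = (40.283029, -38.900869)
h = r sin θ − e = -38.900869 − 10 = -48.900869
x = r cos θ + √(L² − h²) = 40.283029 + 159.680008 = 199.963037
dx/dθ = −r sin θ − h·r cos θ/√(L² − h²) (θ in radians; h = -48.900869) = 51.237260

x = 199.9630, dx/dθ = 51.2373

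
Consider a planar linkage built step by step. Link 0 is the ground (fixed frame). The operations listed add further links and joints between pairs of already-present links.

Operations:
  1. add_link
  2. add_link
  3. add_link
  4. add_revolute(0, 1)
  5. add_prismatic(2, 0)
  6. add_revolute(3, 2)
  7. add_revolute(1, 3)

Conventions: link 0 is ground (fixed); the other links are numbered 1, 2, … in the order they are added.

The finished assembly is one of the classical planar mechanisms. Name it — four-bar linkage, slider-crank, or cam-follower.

links: 4 (incl. ground); joints: 3 revolute, 1 prismatic, 0 higher (cam) pair, forming one closed loop
4 links, 3 revolutes + 1 prismatic in one loop → slider-crank

slider-crank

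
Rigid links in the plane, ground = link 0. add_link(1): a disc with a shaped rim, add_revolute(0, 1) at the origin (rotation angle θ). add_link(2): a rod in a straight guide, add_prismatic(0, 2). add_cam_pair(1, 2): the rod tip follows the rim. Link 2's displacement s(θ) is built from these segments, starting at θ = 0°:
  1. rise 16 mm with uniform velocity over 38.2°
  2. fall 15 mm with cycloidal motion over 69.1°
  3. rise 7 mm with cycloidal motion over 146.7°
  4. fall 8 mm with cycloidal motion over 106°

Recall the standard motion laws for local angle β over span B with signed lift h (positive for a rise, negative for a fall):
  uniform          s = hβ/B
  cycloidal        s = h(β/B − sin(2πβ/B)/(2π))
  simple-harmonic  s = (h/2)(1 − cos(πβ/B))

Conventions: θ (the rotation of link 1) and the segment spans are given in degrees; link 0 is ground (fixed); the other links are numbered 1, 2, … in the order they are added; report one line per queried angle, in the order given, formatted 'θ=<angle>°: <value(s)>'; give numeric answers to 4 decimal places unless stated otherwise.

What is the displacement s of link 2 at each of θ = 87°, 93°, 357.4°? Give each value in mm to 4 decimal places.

segment 1 (0° to 38.2°, uniform, h = 16) is passed completely: s = 0.0000 + (16) = 16.0000
θ = 87° falls in segment 2 (38.2° to 107.3°, cycloidal, h = -15): β = 87 − 38.2 = 48.8°, B = 69.1°; Δs = -15·(0.7062 − sin(2π·0.7062)/(2π)) = -12.8909; s = 16.0000 − 12.8909 = 3.1091
θ = 93° falls in segment 2 (38.2° to 107.3°, cycloidal, h = -15): β = 93 − 38.2 = 54.8°, B = 69.1°; Δs = -15·(0.7931 − sin(2π·0.7931)/(2π)) = -14.1963; s = 16.0000 − 14.1963 = 1.8037
segment 2 (38.2° to 107.3°, cycloidal, h = -15) is passed completely: s = 16.0000 + (-15) = 1.0000
segment 3 (107.3° to 254°, cycloidal, h = 7) is passed completely: s = 1.0000 + (7) = 8.0000
θ = 357.4° falls in segment 4 (254° to 360°, cycloidal, h = -8): β = 357.4 − 254 = 103.4°, B = 106°; Δs = -8·(0.9755 − sin(2π·0.9755)/(2π)) = -7.9992; s = 8.0000 − 7.9992 = 0.0008

θ=87°: 3.1091
θ=93°: 1.8037
θ=357.4°: 0.0008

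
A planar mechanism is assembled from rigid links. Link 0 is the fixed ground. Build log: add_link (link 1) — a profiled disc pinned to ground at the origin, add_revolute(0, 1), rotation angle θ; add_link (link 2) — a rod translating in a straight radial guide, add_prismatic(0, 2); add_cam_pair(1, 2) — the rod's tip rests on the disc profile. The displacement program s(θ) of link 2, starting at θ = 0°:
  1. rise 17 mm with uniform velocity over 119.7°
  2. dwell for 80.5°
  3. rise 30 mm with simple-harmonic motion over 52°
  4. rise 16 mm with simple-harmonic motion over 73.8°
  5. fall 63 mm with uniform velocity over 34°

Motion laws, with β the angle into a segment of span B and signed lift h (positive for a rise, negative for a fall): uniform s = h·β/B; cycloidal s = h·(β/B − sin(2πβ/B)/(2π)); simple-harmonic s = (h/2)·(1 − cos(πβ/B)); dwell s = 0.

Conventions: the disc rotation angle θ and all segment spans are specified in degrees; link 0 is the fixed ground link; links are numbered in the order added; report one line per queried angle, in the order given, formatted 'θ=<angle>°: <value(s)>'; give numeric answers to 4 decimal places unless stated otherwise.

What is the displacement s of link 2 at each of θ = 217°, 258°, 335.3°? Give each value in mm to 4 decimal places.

seg 1 [0°–119.7°] uniform, h=17: full span → s += 17 → s = 17.0000
seg 2 [119.7°–200.2°] dwell: s stays 17.0000
seg 3 [200.2°–252.2°] simple-harmonic, h=30: θ=217° here. β=16.8, B=52. 30/2·(1 − cos(π·0.3231)) = 7.0854 → s = 24.0854
seg 3 [200.2°–252.2°] simple-harmonic, h=30: full span → s += 30 → s = 47.0000
seg 4 [252.2°–326°] simple-harmonic, h=16: θ=258° here. β=5.8, B=73.8. 16/2·(1 − cos(π·0.0786)) = 0.2426 → s = 47.2426
seg 4 [252.2°–326°] simple-harmonic, h=16: full span → s += 16 → s = 63.0000
seg 5 [326°–360°] uniform, h=-63: θ=335.3° here. β=9.3, B=34. -63·9.3/34 = -17.2324 → s = 45.7676

θ=217°: 24.0854
θ=258°: 47.2426
θ=335.3°: 45.7676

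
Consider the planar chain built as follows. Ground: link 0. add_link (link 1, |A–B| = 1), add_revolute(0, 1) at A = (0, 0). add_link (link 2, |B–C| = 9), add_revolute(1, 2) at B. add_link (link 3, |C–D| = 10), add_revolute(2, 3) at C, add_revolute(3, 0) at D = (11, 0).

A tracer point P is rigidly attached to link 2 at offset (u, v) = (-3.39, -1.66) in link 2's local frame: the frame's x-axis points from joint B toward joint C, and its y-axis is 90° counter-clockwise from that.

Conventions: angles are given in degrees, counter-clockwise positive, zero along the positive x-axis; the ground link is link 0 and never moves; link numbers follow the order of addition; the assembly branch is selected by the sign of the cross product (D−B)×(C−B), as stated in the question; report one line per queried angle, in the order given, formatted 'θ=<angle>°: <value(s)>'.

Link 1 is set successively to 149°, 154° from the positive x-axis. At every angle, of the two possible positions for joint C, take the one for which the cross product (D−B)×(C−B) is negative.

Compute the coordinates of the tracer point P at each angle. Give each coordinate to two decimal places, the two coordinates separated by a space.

A=(0,0), D=(11.00,0)
θ=149°: B = A + 1.00·(cos149°, sin149°) = (-0.8572, 0.5150)
θ=149°: |BD| = 11.8683
θ=149°: circle(B,9.00) ∩ circle(D,10.00): a=5.1337, h=7.3922
θ=149°:   candidates: C₊=(4.5925,7.6775) cross=87.733; C₋=(3.9509,-7.0930) cross=-87.733
θ=149°:   branch - wants cross < 0 → take C=(3.9509,-7.0930) (cross=-87.733)
θ=149°: ex = (C−B)/|BC| = (0.5342,-0.8453); ey = (0.8453,0.5342)
θ=149°: P = B + -3.39·ex + -1.66·ey = (-4.0715,2.4939)
θ=154°: B = A + 1.00·(cos154°, sin154°) = (-0.8988, 0.4384)
θ=154°: |BD| = 11.9069
θ=154°: circle(B,9.00) ∩ circle(D,10.00): a=5.1556, h=7.3770
θ=154°:   candidates: C₊=(4.5249,7.6206) cross=87.837; C₋=(3.9817,-7.1234) cross=-87.837
θ=154°:   branch - wants cross < 0 → take C=(3.9817,-7.1234) (cross=-87.837)
θ=154°: ex = (C−B)/|BC| = (0.5423,-0.8402); ey = (0.8402,0.5423)
θ=154°: P = B + -3.39·ex + -1.66·ey = (-4.1318,2.3865)

θ=149°: -4.07 2.49
θ=154°: -4.13 2.39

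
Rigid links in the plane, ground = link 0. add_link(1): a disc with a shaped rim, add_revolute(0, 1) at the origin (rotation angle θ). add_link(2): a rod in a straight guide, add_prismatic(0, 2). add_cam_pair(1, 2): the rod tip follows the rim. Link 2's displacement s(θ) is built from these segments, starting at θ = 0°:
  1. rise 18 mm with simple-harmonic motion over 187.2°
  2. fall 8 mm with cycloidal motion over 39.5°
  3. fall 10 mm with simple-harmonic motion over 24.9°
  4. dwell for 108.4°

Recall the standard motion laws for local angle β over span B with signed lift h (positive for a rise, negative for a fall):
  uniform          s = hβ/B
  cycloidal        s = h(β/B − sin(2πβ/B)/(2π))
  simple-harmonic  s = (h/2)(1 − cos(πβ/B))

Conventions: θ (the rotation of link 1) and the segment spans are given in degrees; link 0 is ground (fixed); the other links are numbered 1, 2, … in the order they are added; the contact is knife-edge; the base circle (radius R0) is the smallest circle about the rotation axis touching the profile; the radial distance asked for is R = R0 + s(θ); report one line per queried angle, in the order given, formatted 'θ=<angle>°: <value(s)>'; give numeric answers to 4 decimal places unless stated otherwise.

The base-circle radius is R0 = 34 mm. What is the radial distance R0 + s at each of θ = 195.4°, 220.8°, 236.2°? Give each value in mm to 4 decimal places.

segment 1 (0° to 187.2°, simple-harmonic, h = 18) is passed completely: s = 0.0000 + (18) = 18.0000
θ = 195.4° falls in segment 2 (187.2° to 226.7°, cycloidal, h = -8): β = 195.4 − 187.2 = 8.2°, B = 39.5°; Δs = -8·(0.2076 − sin(2π·0.2076)/(2π)) = -0.4324; s = 18.0000 − 0.4324 = 17.5676
θ = 220.8° falls in segment 2 (187.2° to 226.7°, cycloidal, h = -8): β = 220.8 − 187.2 = 33.6°, B = 39.5°; Δs = -8·(0.8506 − sin(2π·0.8506)/(2π)) = -7.8322; s = 18.0000 − 7.8322 = 10.1678
segment 2 (187.2° to 226.7°, cycloidal, h = -8) is passed completely: s = 18.0000 + (-8) = 10.0000
θ = 236.2° falls in segment 3 (226.7° to 251.6°, simple-harmonic, h = -10): β = 236.2 − 226.7 = 9.5°, B = 24.9°; Δs = -10/2·(1 − cos(π·0.3815)) = -3.1817; s = 10.0000 − 3.1817 = 6.8183
θ=195.4°: R = R0 + s = 34 + 17.5676 = 51.5676
θ=220.8°: R = R0 + s = 34 + 10.1678 = 44.1678
θ=236.2°: R = R0 + s = 34 + 6.8183 = 40.8183

θ=195.4°: 51.5676
θ=220.8°: 44.1678
θ=236.2°: 40.8183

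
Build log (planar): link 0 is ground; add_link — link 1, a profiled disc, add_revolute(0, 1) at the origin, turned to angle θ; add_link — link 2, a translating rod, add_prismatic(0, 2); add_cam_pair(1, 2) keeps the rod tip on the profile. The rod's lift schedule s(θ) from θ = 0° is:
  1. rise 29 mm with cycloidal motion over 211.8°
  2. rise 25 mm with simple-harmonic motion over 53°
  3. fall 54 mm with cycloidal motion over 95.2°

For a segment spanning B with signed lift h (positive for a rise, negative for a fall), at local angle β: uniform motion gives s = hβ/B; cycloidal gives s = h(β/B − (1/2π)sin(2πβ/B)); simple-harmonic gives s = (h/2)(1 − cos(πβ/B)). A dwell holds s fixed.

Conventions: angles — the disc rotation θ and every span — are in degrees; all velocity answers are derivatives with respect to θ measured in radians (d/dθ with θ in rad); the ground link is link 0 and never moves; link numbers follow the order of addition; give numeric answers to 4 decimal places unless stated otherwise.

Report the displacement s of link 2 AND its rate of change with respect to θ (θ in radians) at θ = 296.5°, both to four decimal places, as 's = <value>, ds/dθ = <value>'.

seg 1 [0°–211.8°] cycloidal, h=29: full span → s += 29 → s = 29.0000
seg 2 [211.8°–264.8°] simple-harmonic, h=25: full span → s += 25 → s = 54.0000
seg 3 [264.8°–360°] cycloidal, h=-54: θ=296.5° here. β=31.7, B=95.2. -54·(0.3330 − sin(2π·0.3330)/(2π)) = -10.5287 → s = 43.4713
velocity in seg [264.8°–360°] (cycloidal), θ in radians: β = 31.7° = 0.5533 rad, B = 95.2° = 1.6616 rad; ds/dθ = (h/B)(1 − cos(2πβ/B)) = ((-54)/1.6616)(1 − cos(2π·0.3330)) = -48.687601 mm/rad

s = 43.4713, ds/dθ = -48.6876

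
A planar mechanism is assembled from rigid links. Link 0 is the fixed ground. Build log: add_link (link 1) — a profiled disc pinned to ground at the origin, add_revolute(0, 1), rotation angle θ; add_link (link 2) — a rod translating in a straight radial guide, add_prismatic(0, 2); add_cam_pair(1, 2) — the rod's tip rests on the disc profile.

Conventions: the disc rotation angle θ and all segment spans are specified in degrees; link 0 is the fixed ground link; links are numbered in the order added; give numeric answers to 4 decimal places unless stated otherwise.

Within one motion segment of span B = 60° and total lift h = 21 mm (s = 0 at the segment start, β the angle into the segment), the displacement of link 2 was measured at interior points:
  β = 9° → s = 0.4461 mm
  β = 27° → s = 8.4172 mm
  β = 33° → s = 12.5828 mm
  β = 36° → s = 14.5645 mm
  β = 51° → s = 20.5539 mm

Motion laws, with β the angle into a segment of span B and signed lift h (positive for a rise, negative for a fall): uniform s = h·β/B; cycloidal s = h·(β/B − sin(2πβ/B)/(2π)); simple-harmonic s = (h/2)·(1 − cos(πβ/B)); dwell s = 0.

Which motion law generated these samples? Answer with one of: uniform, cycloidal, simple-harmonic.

candidates at β/B = r: uniform s = h·r (linear in β); cycloidal s = h·(r − sin(2πr)/(2π)); simple-harmonic s = (h/2)(1 − cos(πr))
β=9°: printed 0.4461 | uniform 3.1500, cycloidal 0.4461, simple-harmonic 1.1444
β=27°: printed 8.4172 | uniform 9.4500, cycloidal 8.4172, simple-harmonic 8.8574
β=33°: printed 12.5828 | uniform 11.5500, cycloidal 12.5828, simple-harmonic 12.1426
β=36°: printed 14.5645 | uniform 12.6000, cycloidal 14.5645, simple-harmonic 13.7447
β=51°: printed 20.5539 | uniform 17.8500, cycloidal 20.5539, simple-harmonic 19.8556
only one law matches every sample → cycloidal

cycloidal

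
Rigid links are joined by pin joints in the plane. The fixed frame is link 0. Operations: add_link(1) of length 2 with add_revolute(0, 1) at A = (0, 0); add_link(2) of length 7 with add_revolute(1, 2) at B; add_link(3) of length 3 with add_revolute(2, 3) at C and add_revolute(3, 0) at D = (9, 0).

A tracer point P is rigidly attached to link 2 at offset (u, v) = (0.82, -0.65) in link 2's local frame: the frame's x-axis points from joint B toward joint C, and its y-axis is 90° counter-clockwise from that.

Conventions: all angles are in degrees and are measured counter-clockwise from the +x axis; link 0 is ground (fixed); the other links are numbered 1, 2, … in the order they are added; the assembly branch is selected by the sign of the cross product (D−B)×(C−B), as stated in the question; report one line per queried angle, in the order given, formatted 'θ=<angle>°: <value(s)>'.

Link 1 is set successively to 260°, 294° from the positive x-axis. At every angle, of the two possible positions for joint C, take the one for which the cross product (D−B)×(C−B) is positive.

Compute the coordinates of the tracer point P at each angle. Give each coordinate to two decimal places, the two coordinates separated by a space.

A=(0,0), D=(9.00,0)
θ=260°: B = A + 2.00·(cos260°, sin260°) = (-0.3473, -1.9696)
θ=260°: |BD| = 9.5526
θ=260°: circle(B,7.00) ∩ circle(D,3.00): a=6.8700, h=1.3430
θ=260°:   candidates: C₊=(6.0981,0.7610) cross=12.829; C₋=(6.6520,-1.8673) cross=-12.829
θ=260°:   branch + wants cross > 0 → take C=(6.0981,0.7610) (cross=12.829)
θ=260°: ex = (C−B)/|BC| = (0.9208,0.3901); ey = (-0.3901,0.9208)
θ=260°: P = B + 0.82·ex + -0.65·ey = (0.6613,-2.2482)
θ=294°: B = A + 2.00·(cos294°, sin294°) = (0.8135, -1.8271)
θ=294°: |BD| = 8.3879
θ=294°: circle(B,7.00) ∩ circle(D,3.00): a=6.5783, h=2.3928
θ=294°:   candidates: C₊=(6.7127,1.9411) cross=20.070; C₋=(7.7551,-2.7295) cross=-20.070
θ=294°:   branch + wants cross > 0 → take C=(6.7127,1.9411) (cross=20.070)
θ=294°: ex = (C−B)/|BC| = (0.8427,0.5383); ey = (-0.5383,0.8427)
θ=294°: P = B + 0.82·ex + -0.65·ey = (1.8544,-1.9334)

θ=260°: 0.66 -2.25
θ=294°: 1.85 -1.93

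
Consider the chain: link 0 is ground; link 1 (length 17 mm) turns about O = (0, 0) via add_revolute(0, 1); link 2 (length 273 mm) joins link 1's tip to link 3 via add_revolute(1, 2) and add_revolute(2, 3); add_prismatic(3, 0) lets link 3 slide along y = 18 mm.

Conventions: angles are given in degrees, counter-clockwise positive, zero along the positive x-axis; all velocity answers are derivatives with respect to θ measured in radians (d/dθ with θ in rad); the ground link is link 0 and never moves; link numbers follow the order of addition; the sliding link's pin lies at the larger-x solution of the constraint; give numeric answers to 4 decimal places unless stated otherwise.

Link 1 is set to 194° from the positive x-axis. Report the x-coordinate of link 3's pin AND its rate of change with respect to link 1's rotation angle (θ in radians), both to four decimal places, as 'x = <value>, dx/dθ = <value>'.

geometry: r = 17 mm, L = 273 mm, e = 18 mm
crank pin P = (r cos θ, r sin θ) = (-16.495027, -4.112672)
h = r sin θ − e = -4.112672 − 18 = -22.112672
x = r cos θ + √(L² − h²) = -16.495027 + 272.102976 = 255.607949
dx/dθ = −r sin θ − h·r cos θ/√(L² − h²) (θ in radians; h = -22.112672) = 2.772190

x = 255.6079, dx/dθ = 2.7722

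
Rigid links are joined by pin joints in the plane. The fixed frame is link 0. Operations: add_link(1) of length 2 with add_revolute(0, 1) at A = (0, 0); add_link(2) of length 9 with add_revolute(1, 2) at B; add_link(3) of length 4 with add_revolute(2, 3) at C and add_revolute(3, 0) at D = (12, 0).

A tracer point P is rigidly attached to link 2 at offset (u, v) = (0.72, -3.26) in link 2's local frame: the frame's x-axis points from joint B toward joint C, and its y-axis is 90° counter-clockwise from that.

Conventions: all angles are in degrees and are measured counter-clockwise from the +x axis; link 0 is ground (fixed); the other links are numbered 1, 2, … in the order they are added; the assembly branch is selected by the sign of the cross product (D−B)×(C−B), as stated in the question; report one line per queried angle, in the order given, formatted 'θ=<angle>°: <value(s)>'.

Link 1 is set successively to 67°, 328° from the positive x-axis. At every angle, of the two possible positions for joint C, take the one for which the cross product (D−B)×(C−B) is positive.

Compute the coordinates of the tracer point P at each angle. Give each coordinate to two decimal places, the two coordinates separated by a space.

A=(0,0), D=(12.00,0)
θ=67°: B = A + 2.00·(cos67°, sin67°) = (0.7815, 1.8410)
θ=67°: |BD| = 11.3686
θ=67°: circle(B,9.00) ∩ circle(D,4.00): a=8.5430, h=2.8313
θ=67°:   candidates: C₊=(9.6702,3.2515) cross=32.188; C₋=(8.7533,-2.3364) cross=-32.188
θ=67°:   branch + wants cross > 0 → take C=(9.6702,3.2515) (cross=32.188)
θ=67°: ex = (C−B)/|BC| = (0.9876,0.1567); ey = (-0.1567,0.9876)
θ=67°: P = B + 0.72·ex + -3.26·ey = (2.0035,-1.2659)
θ=328°: B = A + 2.00·(cos328°, sin328°) = (1.6961, -1.0598)
θ=328°: |BD| = 10.3583
θ=328°: circle(B,9.00) ∩ circle(D,4.00): a=8.3167, h=3.4398
θ=328°:   candidates: C₊=(9.6172,3.2128) cross=35.630; C₋=(10.3211,-3.6306) cross=-35.630
θ=328°:   branch + wants cross > 0 → take C=(9.6172,3.2128) (cross=35.630)
θ=328°: ex = (C−B)/|BC| = (0.8801,0.4747); ey = (-0.4747,0.8801)
θ=328°: P = B + 0.72·ex + -3.26·ey = (3.8774,-3.5872)

θ=67°: 2.00 -1.27
θ=328°: 3.88 -3.59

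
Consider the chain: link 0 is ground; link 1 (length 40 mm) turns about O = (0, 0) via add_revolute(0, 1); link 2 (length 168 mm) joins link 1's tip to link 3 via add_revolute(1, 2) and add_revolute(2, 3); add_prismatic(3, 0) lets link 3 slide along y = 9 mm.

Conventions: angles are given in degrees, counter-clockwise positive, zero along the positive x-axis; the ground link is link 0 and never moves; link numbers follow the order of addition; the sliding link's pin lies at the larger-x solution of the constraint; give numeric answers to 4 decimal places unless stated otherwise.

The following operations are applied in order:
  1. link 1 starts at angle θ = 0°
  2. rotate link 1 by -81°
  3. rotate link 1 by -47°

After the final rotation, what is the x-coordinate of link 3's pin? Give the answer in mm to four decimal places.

geometry: r = 40 mm, L = 168 mm, e = 9 mm; θ starts at 0°
rotate link 1 by -81°: θ ← 0° -81° = -81°
rotate link 1 by -47°: θ ← -81° -47° = -128°
crank pin P = (r cos θ, r sin θ) = (-24.626459, -31.520430)
h = r sin θ − e = -31.520430 − 9 = -40.520430
x = r cos θ + √(L² − h²) = -24.626459 + 163.040163 = 138.413704

138.4137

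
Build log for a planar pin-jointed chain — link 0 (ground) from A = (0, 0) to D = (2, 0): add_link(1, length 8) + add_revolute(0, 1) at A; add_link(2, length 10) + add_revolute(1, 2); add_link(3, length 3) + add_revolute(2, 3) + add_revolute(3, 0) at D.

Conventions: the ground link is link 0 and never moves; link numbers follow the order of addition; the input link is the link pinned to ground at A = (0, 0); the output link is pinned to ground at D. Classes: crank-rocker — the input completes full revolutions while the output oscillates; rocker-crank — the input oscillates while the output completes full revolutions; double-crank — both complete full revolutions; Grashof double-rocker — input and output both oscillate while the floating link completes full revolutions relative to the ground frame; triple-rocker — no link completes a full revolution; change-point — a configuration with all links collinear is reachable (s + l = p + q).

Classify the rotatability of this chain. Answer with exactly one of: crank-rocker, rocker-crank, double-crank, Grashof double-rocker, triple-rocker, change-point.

lengths: ground=2, input=8, coupler=10, output=3
sorted: s=2 (shortest), l=10 (longest), p+q=11
s + l = 12 vs p + q = 11
s + l > p + q → non-Grashof → no link fully rotates → triple-rocker

triple-rocker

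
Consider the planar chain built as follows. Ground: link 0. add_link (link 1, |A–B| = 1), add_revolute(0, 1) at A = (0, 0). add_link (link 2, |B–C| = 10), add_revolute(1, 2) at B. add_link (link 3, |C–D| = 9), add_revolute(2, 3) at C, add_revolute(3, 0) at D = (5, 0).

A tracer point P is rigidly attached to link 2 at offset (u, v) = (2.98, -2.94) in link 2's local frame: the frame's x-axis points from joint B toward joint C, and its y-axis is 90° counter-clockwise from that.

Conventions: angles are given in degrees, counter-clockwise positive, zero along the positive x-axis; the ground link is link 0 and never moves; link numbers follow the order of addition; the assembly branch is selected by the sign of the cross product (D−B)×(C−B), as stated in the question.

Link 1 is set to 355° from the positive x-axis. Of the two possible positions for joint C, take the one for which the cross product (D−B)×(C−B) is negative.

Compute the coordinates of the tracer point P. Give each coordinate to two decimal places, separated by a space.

A=(0,0), D=(5.00,0)
B = A + 1.00·(cos355°, sin355°) = (0.9962, -0.0872)
|BD| = 4.0048
circle(B,10.00) ∩ circle(D,9.00): a=4.3746, h=8.9924
  candidates: C₊=(5.1740,8.9983) cross=36.012; C₋=(5.5654,-8.9822) cross=-36.012
  branch - wants cross < 0 → take C=(5.5654,-8.9822) (cross=-36.012)
ex = (C−B)/|BC| = (0.4569,-0.8895); ey = (0.8895,0.4569)
P = B + 2.98·ex + -2.94·ey = (-0.2573,-4.0812)

-0.26 -4.08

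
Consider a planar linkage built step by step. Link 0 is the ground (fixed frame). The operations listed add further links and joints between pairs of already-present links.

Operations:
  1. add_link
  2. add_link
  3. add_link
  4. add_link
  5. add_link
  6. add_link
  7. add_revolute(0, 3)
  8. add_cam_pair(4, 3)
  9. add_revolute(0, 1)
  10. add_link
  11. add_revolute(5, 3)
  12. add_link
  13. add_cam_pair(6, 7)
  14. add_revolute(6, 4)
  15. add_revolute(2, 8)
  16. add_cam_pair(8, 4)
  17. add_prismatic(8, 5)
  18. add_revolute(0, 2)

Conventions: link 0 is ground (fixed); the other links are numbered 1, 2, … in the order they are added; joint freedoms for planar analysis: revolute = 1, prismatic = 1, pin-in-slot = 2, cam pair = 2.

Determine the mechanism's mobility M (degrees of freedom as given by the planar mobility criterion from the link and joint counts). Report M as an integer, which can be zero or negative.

L=1 J1=0 J2=0
add link → L=2 J1=0 J2=0
add link → L=3 J1=0 J2=0
add link → L=4 J1=0 J2=0
add link → L=5 J1=0 J2=0
add link → L=6 J1=0 J2=0
add link → L=7 J1=0 J2=0
R@0,3 dof=1 J1 → L=7 J1=1 J2=0
C@4,3 dof=2 J2 → L=7 J1=1 J2=1
R@0,1 dof=1 J1 → L=7 J1=2 J2=1
add link → L=8 J1=2 J2=1
R@5,3 dof=1 J1 → L=8 J1=3 J2=1
add link → L=9 J1=3 J2=1
C@6,7 dof=2 J2 → L=9 J1=3 J2=2
R@6,4 dof=1 J1 → L=9 J1=4 J2=2
R@2,8 dof=1 J1 → L=9 J1=5 J2=2
C@8,4 dof=2 J2 → L=9 J1=5 J2=3
P@8,5 dof=1 J1 → L=9 J1=6 J2=3
R@0,2 dof=1 J1 → L=9 J1=7 J2=3
M=3(L−1)−2J1−J2=3·8−2·7−3=7

M = 7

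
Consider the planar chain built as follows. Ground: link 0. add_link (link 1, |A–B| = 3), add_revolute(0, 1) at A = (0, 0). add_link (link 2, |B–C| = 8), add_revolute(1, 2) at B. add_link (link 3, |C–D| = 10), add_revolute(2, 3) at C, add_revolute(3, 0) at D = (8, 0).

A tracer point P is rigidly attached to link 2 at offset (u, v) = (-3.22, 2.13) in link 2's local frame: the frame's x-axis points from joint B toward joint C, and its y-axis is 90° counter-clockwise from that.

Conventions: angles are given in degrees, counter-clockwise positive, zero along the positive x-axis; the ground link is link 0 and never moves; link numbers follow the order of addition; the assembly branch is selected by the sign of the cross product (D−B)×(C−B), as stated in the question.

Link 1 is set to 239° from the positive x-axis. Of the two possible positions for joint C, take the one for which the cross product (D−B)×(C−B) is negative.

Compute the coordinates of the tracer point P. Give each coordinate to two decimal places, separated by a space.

A=(0,0), D=(8.00,0)
B = A + 3.00·(cos239°, sin239°) = (-1.5451, -2.5715)
|BD| = 9.8854
circle(B,8.00) ∩ circle(D,10.00): a=3.1219, h=7.3657
  candidates: C₊=(-0.4468,5.3527) cross=72.813; C₋=(3.3853,-8.8716) cross=-72.813
  branch - wants cross < 0 → take C=(3.3853,-8.8716) (cross=-72.813)
ex = (C−B)/|BC| = (0.6163,-0.7875); ey = (0.7875,0.6163)
P = B + -3.22·ex + 2.13·ey = (-1.8522,1.2770)

-1.85 1.28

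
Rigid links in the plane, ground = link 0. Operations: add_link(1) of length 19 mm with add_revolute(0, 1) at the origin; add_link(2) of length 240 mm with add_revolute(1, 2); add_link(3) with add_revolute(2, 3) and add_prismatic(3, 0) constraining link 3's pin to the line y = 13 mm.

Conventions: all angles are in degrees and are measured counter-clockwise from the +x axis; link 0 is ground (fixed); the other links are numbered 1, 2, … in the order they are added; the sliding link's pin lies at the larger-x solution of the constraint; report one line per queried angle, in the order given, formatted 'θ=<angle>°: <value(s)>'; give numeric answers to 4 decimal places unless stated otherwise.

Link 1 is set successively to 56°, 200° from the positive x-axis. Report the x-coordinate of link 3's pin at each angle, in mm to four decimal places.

geometry: r = 19 mm, L = 240 mm, e = 13 mm
θ=56°: crank pin P = (r cos θ, r sin θ) = (10.624665, 15.751714)
θ=56°: h = r sin θ − e = 15.751714 − 13 = 2.751714
θ=56°: x = r cos θ + √(L² − h²) = 10.624665 + 239.984225 = 250.608890
θ=200°: crank pin P = (r cos θ, r sin θ) = (-17.854160, -6.498383)
θ=200°: h = r sin θ − e = -6.498383 − 13 = -19.498383
θ=200°: x = r cos θ + √(L² − h²) = -17.854160 + 239.206633 = 221.352473

θ=56°: 250.6089
θ=200°: 221.3525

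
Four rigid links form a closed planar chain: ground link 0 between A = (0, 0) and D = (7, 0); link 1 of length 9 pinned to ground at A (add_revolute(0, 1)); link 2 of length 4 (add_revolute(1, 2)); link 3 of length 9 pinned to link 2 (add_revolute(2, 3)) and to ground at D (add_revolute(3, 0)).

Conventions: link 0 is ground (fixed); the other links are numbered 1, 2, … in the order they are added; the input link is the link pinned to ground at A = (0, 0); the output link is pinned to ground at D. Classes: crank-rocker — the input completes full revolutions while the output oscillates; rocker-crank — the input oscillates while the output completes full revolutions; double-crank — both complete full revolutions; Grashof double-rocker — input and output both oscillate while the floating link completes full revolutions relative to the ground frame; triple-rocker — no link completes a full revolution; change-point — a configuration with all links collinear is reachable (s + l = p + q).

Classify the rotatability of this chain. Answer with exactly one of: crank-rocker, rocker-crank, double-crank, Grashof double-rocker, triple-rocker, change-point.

lengths: ground=7, input=9, coupler=4, output=9
sorted: s=4 (shortest), l=9 (longest), p+q=16
s + l = 13 vs p + q = 16
s + l < p + q (Grashof) with shortest = coupler link → Grashof double-rocker

Grashof double-rocker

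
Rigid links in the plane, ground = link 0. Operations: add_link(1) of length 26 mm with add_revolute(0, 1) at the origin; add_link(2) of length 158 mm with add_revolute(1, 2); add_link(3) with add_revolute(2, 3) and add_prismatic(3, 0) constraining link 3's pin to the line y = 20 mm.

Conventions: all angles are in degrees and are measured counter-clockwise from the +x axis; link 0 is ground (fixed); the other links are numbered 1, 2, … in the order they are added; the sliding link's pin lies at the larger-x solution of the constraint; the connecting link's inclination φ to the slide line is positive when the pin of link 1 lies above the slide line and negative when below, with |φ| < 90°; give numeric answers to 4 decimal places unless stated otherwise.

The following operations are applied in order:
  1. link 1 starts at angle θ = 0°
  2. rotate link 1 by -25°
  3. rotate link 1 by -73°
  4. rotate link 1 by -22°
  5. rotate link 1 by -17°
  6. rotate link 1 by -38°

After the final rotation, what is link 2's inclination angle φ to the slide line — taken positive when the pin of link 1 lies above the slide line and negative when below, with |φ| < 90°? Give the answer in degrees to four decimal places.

geometry: r = 26 mm, L = 158 mm, e = 20 mm; θ starts at 0°
rotate link 1 by -25°: θ ← 0° -25° = -25°
rotate link 1 by -73°: θ ← -25° -73° = -98°
rotate link 1 by -22°: θ ← -98° -22° = -120°
rotate link 1 by -17°: θ ← -120° -17° = -137°
rotate link 1 by -38°: θ ← -137° -38° = -175°
h = r sin θ − e = -2.266049 − 20 = -22.266049
sin φ = h / L = -22.266049 / 158 = -0.14092436
φ = arcsin(-0.14092436) = -8.101339°

-8.1013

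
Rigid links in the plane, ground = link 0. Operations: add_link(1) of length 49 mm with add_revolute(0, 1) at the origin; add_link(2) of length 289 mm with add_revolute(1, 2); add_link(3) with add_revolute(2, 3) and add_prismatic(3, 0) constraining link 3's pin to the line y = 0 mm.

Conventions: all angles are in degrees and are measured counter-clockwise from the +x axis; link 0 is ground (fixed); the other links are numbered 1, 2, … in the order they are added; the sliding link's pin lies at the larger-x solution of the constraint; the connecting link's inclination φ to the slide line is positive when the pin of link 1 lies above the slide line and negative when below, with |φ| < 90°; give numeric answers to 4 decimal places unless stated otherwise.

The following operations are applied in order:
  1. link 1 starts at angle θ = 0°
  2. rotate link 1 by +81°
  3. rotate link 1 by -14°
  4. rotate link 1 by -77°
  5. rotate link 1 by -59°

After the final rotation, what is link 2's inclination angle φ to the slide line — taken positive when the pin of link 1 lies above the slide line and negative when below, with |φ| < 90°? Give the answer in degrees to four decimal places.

geometry: r = 49 mm, L = 289 mm, e = 0 mm; θ starts at 0°
rotate link 1 by +81°: θ ← 0° +81° = 81°
rotate link 1 by -14°: θ ← 81° -14° = 67°
rotate link 1 by -77°: θ ← 67° -77° = -10°
rotate link 1 by -59°: θ ← -10° -59° = -69°
h = r sin θ − e = -45.745441 − 0 = -45.745441
sin φ = h / L = -45.745441 / 289 = -0.15828872
φ = arcsin(-0.15828872) = -9.107582°

-9.1076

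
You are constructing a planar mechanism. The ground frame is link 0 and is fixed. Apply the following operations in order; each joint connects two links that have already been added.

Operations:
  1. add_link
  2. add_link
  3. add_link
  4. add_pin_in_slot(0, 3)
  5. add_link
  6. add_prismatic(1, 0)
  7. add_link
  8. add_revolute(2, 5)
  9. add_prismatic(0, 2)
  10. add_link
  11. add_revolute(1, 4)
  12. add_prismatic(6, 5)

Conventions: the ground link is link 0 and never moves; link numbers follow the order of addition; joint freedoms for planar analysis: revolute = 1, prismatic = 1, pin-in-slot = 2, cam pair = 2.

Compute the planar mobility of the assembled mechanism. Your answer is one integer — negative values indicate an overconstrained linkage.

L=1 J1=0 J2=0
add link → L=2 J1=0 J2=0
add link → L=3 J1=0 J2=0
add link → L=4 J1=0 J2=0
PS@0,3 dof=2 J2 → L=4 J1=0 J2=1
add link → L=5 J1=0 J2=1
P@1,0 dof=1 J1 → L=5 J1=1 J2=1
add link → L=6 J1=1 J2=1
R@2,5 dof=1 J1 → L=6 J1=2 J2=1
P@0,2 dof=1 J1 → L=6 J1=3 J2=1
add link → L=7 J1=3 J2=1
R@1,4 dof=1 J1 → L=7 J1=4 J2=1
P@6,5 dof=1 J1 → L=7 J1=5 J2=1
M=3(L−1)−2J1−J2=3·6−2·5−1=7

M = 7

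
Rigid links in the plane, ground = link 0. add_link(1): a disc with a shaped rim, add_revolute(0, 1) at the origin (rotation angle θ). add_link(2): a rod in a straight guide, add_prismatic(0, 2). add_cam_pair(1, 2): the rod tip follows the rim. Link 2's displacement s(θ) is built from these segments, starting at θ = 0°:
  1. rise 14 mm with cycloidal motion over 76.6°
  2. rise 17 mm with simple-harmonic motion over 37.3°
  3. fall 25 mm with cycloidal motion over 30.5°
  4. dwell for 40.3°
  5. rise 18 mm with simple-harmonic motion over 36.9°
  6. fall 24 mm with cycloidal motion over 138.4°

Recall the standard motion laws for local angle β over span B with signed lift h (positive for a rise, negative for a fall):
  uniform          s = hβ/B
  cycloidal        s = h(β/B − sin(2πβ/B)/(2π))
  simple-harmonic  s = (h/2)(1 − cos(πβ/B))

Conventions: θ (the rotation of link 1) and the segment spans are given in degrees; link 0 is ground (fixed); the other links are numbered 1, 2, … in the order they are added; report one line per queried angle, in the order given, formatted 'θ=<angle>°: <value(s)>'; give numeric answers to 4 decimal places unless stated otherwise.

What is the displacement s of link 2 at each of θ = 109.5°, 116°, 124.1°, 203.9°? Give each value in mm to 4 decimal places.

segment 1 (0° to 76.6°, cycloidal, h = 14) is passed completely: s = 0.0000 + (14) = 14.0000
θ = 109.5° falls in segment 2 (76.6° to 113.9°, simple-harmonic, h = 17): β = 109.5 − 76.6 = 32.9°, B = 37.3°; Δs = 17/2·(1 − cos(π·0.8820)) = 16.4230; s = 14.0000 + 16.4230 = 30.4230
segment 2 (76.6° to 113.9°, simple-harmonic, h = 17) is passed completely: s = 14.0000 + (17) = 31.0000
θ = 116° falls in segment 3 (113.9° to 144.4°, cycloidal, h = -25): β = 116 − 113.9 = 2.1°, B = 30.5°; Δs = -25·(0.0689 − sin(2π·0.0689)/(2π)) = -0.0532; s = 31.0000 − 0.0532 = 30.9468
θ = 124.1° falls in segment 3 (113.9° to 144.4°, cycloidal, h = -25): β = 124.1 − 113.9 = 10.2°, B = 30.5°; Δs = -25·(0.3344 − sin(2π·0.3344)/(2π)) = -4.9286; s = 31.0000 − 4.9286 = 26.0714
segment 3 (113.9° to 144.4°, cycloidal, h = -25) is passed completely: s = 31.0000 + (-25) = 6.0000
segment 4 (144.4° to 184.7°, dwell): s unchanged at 6.0000
θ = 203.9° falls in segment 5 (184.7° to 221.6°, simple-harmonic, h = 18): β = 203.9 − 184.7 = 19.2°, B = 36.9°; Δs = 18/2·(1 − cos(π·0.5203)) = 9.5743; s = 6.0000 + 9.5743 = 15.5743

θ=109.5°: 30.4230
θ=116°: 30.9468
θ=124.1°: 26.0714
θ=203.9°: 15.5743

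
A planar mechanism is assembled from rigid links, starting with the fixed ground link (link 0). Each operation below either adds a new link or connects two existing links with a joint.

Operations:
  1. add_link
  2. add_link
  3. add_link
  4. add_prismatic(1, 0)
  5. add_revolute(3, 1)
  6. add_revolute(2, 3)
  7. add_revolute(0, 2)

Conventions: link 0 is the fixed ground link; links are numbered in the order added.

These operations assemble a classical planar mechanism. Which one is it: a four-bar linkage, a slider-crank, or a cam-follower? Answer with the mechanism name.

links: 4 (incl. ground); joints: 3 revolute, 1 prismatic, 0 higher (cam) pair, forming one closed loop
4 links, 3 revolutes + 1 prismatic in one loop → slider-crank

slider-crank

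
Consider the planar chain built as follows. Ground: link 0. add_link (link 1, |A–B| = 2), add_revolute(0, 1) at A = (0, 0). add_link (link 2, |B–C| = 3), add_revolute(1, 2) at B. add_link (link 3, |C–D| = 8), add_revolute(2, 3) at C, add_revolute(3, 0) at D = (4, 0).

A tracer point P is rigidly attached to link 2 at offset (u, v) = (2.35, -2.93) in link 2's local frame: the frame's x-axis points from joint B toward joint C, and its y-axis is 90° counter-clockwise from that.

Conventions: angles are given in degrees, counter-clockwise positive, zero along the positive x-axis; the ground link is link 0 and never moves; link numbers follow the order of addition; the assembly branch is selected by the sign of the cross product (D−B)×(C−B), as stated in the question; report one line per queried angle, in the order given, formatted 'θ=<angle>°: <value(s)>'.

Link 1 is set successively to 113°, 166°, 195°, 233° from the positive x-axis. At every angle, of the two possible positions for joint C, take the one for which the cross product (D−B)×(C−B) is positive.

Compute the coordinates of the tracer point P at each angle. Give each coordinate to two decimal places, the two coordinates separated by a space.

A=(0,0), D=(4.00,0)
θ=113°: B = A + 2.00·(cos113°, sin113°) = (-0.7815, 1.8410)
θ=113°: |BD| = 5.1236
θ=113°: circle(B,3.00) ∩ circle(D,8.00): a=-2.8055, h=1.0627
θ=113°:   candidates: C₊=(-3.0177,3.8408) cross=5.445; C₋=(-3.7814,1.8573) cross=-5.445
θ=113°:   branch + wants cross > 0 → take C=(-3.0177,3.8408) (cross=5.445)
θ=113°: ex = (C−B)/|BC| = (-0.7454,0.6666); ey = (-0.6666,-0.7454)
θ=113°: P = B + 2.35·ex + -2.93·ey = (-0.5800,5.5916)
θ=166°: B = A + 2.00·(cos166°, sin166°) = (-1.9406, 0.4838)
θ=166°: |BD| = 5.9603
θ=166°: circle(B,3.00) ∩ circle(D,8.00): a=-1.6338, h=2.5161
θ=166°:   candidates: C₊=(-3.3647,3.1243) cross=14.997; C₋=(-3.7732,-1.8913) cross=-14.997
θ=166°:   branch + wants cross > 0 → take C=(-3.3647,3.1243) (cross=14.997)
θ=166°: ex = (C−B)/|BC| = (-0.4747,0.8801); ey = (-0.8801,-0.4747)
θ=166°: P = B + 2.35·ex + -2.93·ey = (-0.4773,3.9431)
θ=195°: B = A + 2.00·(cos195°, sin195°) = (-1.9319, -0.5176)
θ=195°: |BD| = 5.9544
θ=195°: circle(B,3.00) ∩ circle(D,8.00): a=-1.6412, h=2.5112
θ=195°:   candidates: C₊=(-3.7852,1.8414) cross=14.953; C₋=(-3.3486,-3.1621) cross=-14.953
θ=195°:   branch + wants cross > 0 → take C=(-3.7852,1.8414) (cross=14.953)
θ=195°: ex = (C−B)/|BC| = (-0.6178,0.7864); ey = (-0.7864,-0.6178)
θ=195°: P = B + 2.35·ex + -2.93·ey = (-1.0796,3.1404)
θ=233°: B = A + 2.00·(cos233°, sin233°) = (-1.2036, -1.5973)
θ=233°: |BD| = 5.4433
θ=233°: circle(B,3.00) ∩ circle(D,8.00): a=-2.3305, h=1.8891
θ=233°:   candidates: C₊=(-3.9859,-0.4752) cross=10.283; C₋=(-2.8772,-4.0871) cross=-10.283
θ=233°:   branch + wants cross > 0 → take C=(-3.9859,-0.4752) (cross=10.283)
θ=233°: ex = (C−B)/|BC| = (-0.9274,0.3740); ey = (-0.3740,-0.9274)
θ=233°: P = B + 2.35·ex + -2.93·ey = (-2.2871,1.9990)

θ=113°: -0.58 5.59
θ=166°: -0.48 3.94
θ=195°: -1.08 3.14
θ=233°: -2.29 2.00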